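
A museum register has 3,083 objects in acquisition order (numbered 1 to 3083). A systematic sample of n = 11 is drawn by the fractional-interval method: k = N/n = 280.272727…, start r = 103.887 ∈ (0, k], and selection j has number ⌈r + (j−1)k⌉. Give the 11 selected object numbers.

j=1: r + 0k = 103.887 → ⌈·⌉ = 104
j=2: r + 1k = 384.159727… → ⌈·⌉ = 385
j=3: r + 2k = 664.432454… → ⌈·⌉ = 665
j=4: r + 3k = 944.705181… → ⌈·⌉ = 945
j=5: r + 4k = 1224.977909… → ⌈·⌉ = 1225
j=6: r + 5k = 1505.250636… → ⌈·⌉ = 1506
j=7: r + 6k = 1785.523363… → ⌈·⌉ = 1786
j=8: r + 7k = 2065.796090… → ⌈·⌉ = 2066
j=9: r + 8k = 2346.068818… → ⌈·⌉ = 2347
j=10: r + 9k = 2626.341545… → ⌈·⌉ = 2627
j=11: r + 10k = 2906.614272… → ⌈·⌉ = 2907

104, 385, 665, 945, 1225, 1506, 1786, 2066, 2347, 2627, 2907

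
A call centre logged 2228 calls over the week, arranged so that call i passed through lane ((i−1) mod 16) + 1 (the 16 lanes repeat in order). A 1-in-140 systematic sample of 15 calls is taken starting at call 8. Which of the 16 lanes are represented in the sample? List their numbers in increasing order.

4, 8, 12, 16

Consecutive selections differ by k = 140, so their lane numbers differ by 140 mod 16 = 12.
gcd(140, 16) = 4, so the sample visits 16/4 = 4 distinct residues mod 16.
Start 8 is lane 8; the lanes hit are 4, 8, 12, 16.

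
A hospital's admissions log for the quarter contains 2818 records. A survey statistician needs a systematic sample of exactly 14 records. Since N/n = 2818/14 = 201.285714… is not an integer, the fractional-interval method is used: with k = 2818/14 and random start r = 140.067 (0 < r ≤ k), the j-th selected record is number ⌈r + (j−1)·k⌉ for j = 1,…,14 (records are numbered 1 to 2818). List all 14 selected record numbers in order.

141, 342, 543, 744, 946, 1147, 1348, 1550, 1751, 1952, 2153, 2355, 2556, 2757

j=1: r + 0k = 140.067 → ⌈·⌉ = 141
j=2: r + 1k = 341.352714… → ⌈·⌉ = 342
j=3: r + 2k = 542.638428… → ⌈·⌉ = 543
j=4: r + 3k = 743.924142… → ⌈·⌉ = 744
j=5: r + 4k = 945.209857… → ⌈·⌉ = 946
j=6: r + 5k = 1146.495571… → ⌈·⌉ = 1147
j=7: r + 6k = 1347.781285… → ⌈·⌉ = 1348
j=8: r + 7k = 1549.067 → ⌈·⌉ = 1550
j=9: r + 8k = 1750.352714… → ⌈·⌉ = 1751
j=10: r + 9k = 1951.638428… → ⌈·⌉ = 1952
j=11: r + 10k = 2152.924142… → ⌈·⌉ = 2153
j=12: r + 11k = 2354.209857… → ⌈·⌉ = 2355
j=13: r + 12k = 2555.495571… → ⌈·⌉ = 2556
j=14: r + 13k = 2756.781285… → ⌈·⌉ = 2757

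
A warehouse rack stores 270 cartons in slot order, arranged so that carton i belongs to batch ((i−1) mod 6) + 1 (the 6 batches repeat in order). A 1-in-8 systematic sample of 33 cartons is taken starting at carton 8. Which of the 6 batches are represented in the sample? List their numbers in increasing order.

2, 4, 6

Consecutive selections differ by k = 8, so their batch numbers differ by 8 mod 6 = 2.
gcd(8, 6) = 2, so the sample visits 6/2 = 3 distinct residues mod 6.
Start 8 is batch 2; the batches hit are 2, 4, 6.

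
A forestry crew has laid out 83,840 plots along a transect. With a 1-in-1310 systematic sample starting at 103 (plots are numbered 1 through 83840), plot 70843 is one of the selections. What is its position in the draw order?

55

k = 1310
position = (70843 − 103)/1310 + 1 = 70740/1310 + 1 = 54 + 1 = 55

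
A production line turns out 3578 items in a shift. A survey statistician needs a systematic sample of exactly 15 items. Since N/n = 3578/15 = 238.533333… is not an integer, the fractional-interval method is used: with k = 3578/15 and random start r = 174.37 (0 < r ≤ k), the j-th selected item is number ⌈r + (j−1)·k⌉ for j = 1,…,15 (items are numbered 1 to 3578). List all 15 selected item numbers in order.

175, 413, 652, 890, 1129, 1368, 1606, 1845, 2083, 2322, 2560, 2799, 3037, 3276, 3514

j=1: r + 0k = 174.37 → ⌈·⌉ = 175
j=2: r + 1k = 412.903333… → ⌈·⌉ = 413
j=3: r + 2k = 651.436666… → ⌈·⌉ = 652
j=4: r + 3k = 889.97 → ⌈·⌉ = 890
j=5: r + 4k = 1128.503333… → ⌈·⌉ = 1129
j=6: r + 5k = 1367.036666… → ⌈·⌉ = 1368
j=7: r + 6k = 1605.57 → ⌈·⌉ = 1606
j=8: r + 7k = 1844.103333… → ⌈·⌉ = 1845
j=9: r + 8k = 2082.636666… → ⌈·⌉ = 2083
j=10: r + 9k = 2321.17 → ⌈·⌉ = 2322
j=11: r + 10k = 2559.703333… → ⌈·⌉ = 2560
j=12: r + 11k = 2798.236666… → ⌈·⌉ = 2799
j=13: r + 12k = 3036.77 → ⌈·⌉ = 3037
j=14: r + 13k = 3275.303333… → ⌈·⌉ = 3276
j=15: r + 14k = 3513.836666… → ⌈·⌉ = 3514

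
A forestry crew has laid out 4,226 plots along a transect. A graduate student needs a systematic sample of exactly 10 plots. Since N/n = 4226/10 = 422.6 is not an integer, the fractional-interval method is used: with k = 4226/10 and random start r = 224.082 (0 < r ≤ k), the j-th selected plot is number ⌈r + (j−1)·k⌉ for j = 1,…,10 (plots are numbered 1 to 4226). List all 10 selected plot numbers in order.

225, 647, 1070, 1492, 1915, 2338, 2760, 3183, 3605, 4028

j=1: r + 0k = 224.082 → ⌈·⌉ = 225
j=2: r + 1k = 646.682 → ⌈·⌉ = 647
j=3: r + 2k = 1069.282 → ⌈·⌉ = 1070
j=4: r + 3k = 1491.882 → ⌈·⌉ = 1492
j=5: r + 4k = 1914.482 → ⌈·⌉ = 1915
j=6: r + 5k = 2337.082 → ⌈·⌉ = 2338
j=7: r + 6k = 2759.682 → ⌈·⌉ = 2760
j=8: r + 7k = 3182.282 → ⌈·⌉ = 3183
j=9: r + 8k = 3604.882 → ⌈·⌉ = 3605
j=10: r + 9k = 4027.482 → ⌈·⌉ = 4028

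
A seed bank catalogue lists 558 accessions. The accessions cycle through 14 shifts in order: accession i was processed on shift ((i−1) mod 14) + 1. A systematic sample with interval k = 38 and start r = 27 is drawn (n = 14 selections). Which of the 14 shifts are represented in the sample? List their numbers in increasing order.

1, 3, 5, 7, 9, 11, 13

Consecutive selections differ by k = 38, so their shift numbers differ by 38 mod 14 = 10.
gcd(38, 14) = 2, so the sample visits 14/2 = 7 distinct residues mod 14.
Start 27 is shift 13; the shifts hit are 1, 3, 5, 7, 9, 11, 13.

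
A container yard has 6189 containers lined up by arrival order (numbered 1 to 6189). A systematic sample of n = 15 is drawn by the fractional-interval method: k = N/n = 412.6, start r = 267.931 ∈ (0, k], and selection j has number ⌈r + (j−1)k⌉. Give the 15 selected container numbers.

j=1: r + 0k = 267.931 → ⌈·⌉ = 268
j=2: r + 1k = 680.531 → ⌈·⌉ = 681
j=3: r + 2k = 1093.131 → ⌈·⌉ = 1094
j=4: r + 3k = 1505.731 → ⌈·⌉ = 1506
j=5: r + 4k = 1918.331 → ⌈·⌉ = 1919
j=6: r + 5k = 2330.931 → ⌈·⌉ = 2331
j=7: r + 6k = 2743.531 → ⌈·⌉ = 2744
j=8: r + 7k = 3156.131 → ⌈·⌉ = 3157
j=9: r + 8k = 3568.731 → ⌈·⌉ = 3569
j=10: r + 9k = 3981.331 → ⌈·⌉ = 3982
j=11: r + 10k = 4393.931 → ⌈·⌉ = 4394
j=12: r + 11k = 4806.531 → ⌈·⌉ = 4807
j=13: r + 12k = 5219.131 → ⌈·⌉ = 5220
j=14: r + 13k = 5631.731 → ⌈·⌉ = 5632
j=15: r + 14k = 6044.331 → ⌈·⌉ = 6045

268, 681, 1094, 1506, 1919, 2331, 2744, 3157, 3569, 3982, 4394, 4807, 5220, 5632, 6045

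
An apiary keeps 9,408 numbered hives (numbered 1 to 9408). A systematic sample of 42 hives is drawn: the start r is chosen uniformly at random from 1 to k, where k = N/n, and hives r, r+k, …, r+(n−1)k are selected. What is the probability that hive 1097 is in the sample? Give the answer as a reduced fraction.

1/224

k = 9408/42 = 224.
Hive 1097 is selected iff r ≡ 1097 (mod 224); exactly one such r in {1,…,224}.
Inclusion probability = 1/224.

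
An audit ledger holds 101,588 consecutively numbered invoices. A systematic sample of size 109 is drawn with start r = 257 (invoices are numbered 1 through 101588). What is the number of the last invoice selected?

k = 101588/109 = 932
109th selection = r + (109−1)·k = 257 + 108×932 = 257 + 100656 = 100913

100913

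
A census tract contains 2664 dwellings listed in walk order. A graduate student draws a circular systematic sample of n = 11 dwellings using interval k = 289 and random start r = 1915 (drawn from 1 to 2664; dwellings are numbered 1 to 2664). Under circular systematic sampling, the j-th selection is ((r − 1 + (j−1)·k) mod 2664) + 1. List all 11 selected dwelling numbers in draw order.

Selection 1: 1915
Selection 2: 1915 + 289 = 2204
Selection 3: 2204 + 289 = 2493
Selection 4: 2493 + 289 = 2782 → 2782 − 2664 = 118
Selection 5: 118 + 289 = 407
Selection 6: 407 + 289 = 696
Selection 7: 696 + 289 = 985
Selection 8: 985 + 289 = 1274
Selection 9: 1274 + 289 = 1563
Selection 10: 1563 + 289 = 1852
Selection 11: 1852 + 289 = 2141

1915, 2204, 2493, 118, 407, 696, 985, 1274, 1563, 1852, 2141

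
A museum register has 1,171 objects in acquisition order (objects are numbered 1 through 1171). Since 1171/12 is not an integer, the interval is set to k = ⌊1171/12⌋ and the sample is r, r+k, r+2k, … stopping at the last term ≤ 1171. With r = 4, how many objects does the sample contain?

13

k = ⌊1171/12⌋ = 97
Achieved size = ⌊(1171 − 4)/97⌋ + 1 = ⌊1167/97⌋ + 1 = 12 + 1 = 13
(last selection: 4 + 12×97 = 1168 ≤ 1171; next would be 1265 > 1171)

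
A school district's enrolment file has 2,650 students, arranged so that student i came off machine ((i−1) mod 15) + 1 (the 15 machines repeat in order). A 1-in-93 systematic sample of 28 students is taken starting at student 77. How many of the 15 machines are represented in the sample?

5

Consecutive selections differ by k = 93, so their machine numbers differ by 93 mod 15 = 3.
gcd(93, 15) = 3, so the sample visits 15/3 = 5 distinct residues mod 15.
Start 77 is machine 2; the machines hit are 2, 5, 8, 11, 14.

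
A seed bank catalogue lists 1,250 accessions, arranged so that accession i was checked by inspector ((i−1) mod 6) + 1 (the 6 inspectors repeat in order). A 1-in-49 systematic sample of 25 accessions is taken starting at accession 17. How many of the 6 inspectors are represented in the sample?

Consecutive selections differ by k = 49, so their inspector numbers differ by 49 mod 6 = 1.
gcd(49, 6) = 1, so the sample visits 6/1 = 6 distinct residues mod 6.
Start 17 is inspector 5; the inspectors hit are 1, 2, 3, 4, 5, 6.

6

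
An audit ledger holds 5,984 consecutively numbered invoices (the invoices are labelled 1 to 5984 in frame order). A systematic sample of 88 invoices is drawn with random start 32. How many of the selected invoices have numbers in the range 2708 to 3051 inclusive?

k = 5984/88 = 68
First selection ≥ 2708: 32 + ⌈(2708−32)/68⌉·68 = 32 + 40×68 = 2752
Last selection ≤ 3051: 32 + ⌊(3051−32)/68⌋·68 = 32 + 44×68 = 3024
Count = 44 − 40 + 1 = 5

5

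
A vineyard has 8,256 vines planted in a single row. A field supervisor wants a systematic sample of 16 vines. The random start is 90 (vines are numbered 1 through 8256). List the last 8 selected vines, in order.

k = N/n = 8256/16 = 516
9th selection = 90 + 8×516 = 4218
10th: 4218 + 516 = 4734
11th: 4734 + 516 = 5250
12th: 5250 + 516 = 5766
13th: 5766 + 516 = 6282
14th: 6282 + 516 = 6798
15th: 6798 + 516 = 7314
16th: 7314 + 516 = 7830

4218, 4734, 5250, 5766, 6282, 6798, 7314, 7830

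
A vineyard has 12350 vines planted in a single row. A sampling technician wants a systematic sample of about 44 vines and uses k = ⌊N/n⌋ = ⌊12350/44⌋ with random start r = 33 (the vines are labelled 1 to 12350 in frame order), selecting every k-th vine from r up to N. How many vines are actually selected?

44

k = ⌊12350/44⌋ = 280
Achieved size = ⌊(12350 − 33)/280⌋ + 1 = ⌊12317/280⌋ + 1 = 43 + 1 = 44
(last selection: 33 + 43×280 = 12073 ≤ 12350; next would be 12353 > 12350)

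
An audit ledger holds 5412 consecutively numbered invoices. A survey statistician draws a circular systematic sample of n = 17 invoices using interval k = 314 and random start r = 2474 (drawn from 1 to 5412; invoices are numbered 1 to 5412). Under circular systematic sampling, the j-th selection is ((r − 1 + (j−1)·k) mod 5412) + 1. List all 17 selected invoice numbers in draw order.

Selection 1: 2474
Selection 2: 2474 + 314 = 2788
Selection 3: 2788 + 314 = 3102
Selection 4: 3102 + 314 = 3416
Selection 5: 3416 + 314 = 3730
Selection 6: 3730 + 314 = 4044
Selection 7: 4044 + 314 = 4358
Selection 8: 4358 + 314 = 4672
Selection 9: 4672 + 314 = 4986
Selection 10: 4986 + 314 = 5300
Selection 11: 5300 + 314 = 5614 → 5614 − 5412 = 202
Selection 12: 202 + 314 = 516
Selection 13: 516 + 314 = 830
Selection 14: 830 + 314 = 1144
Selection 15: 1144 + 314 = 1458
Selection 16: 1458 + 314 = 1772
Selection 17: 1772 + 314 = 2086

2474, 2788, 3102, 3416, 3730, 4044, 4358, 4672, 4986, 5300, 202, 516, 830, 1144, 1458, 1772, 2086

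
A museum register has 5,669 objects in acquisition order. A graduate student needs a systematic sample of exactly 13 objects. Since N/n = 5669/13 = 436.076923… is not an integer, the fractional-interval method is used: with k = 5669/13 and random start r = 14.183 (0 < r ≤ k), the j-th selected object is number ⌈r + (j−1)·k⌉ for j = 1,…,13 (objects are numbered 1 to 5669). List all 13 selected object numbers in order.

15, 451, 887, 1323, 1759, 2195, 2631, 3067, 3503, 3939, 4375, 4812, 5248

j=1: r + 0k = 14.183 → ⌈·⌉ = 15
j=2: r + 1k = 450.259923… → ⌈·⌉ = 451
j=3: r + 2k = 886.336846… → ⌈·⌉ = 887
j=4: r + 3k = 1322.413769… → ⌈·⌉ = 1323
j=5: r + 4k = 1758.490692… → ⌈·⌉ = 1759
j=6: r + 5k = 2194.567615… → ⌈·⌉ = 2195
j=7: r + 6k = 2630.644538… → ⌈·⌉ = 2631
j=8: r + 7k = 3066.721461… → ⌈·⌉ = 3067
j=9: r + 8k = 3502.798384… → ⌈·⌉ = 3503
j=10: r + 9k = 3938.875307… → ⌈·⌉ = 3939
j=11: r + 10k = 4374.952230… → ⌈·⌉ = 4375
j=12: r + 11k = 4811.029153… → ⌈·⌉ = 4812
j=13: r + 12k = 5247.106076… → ⌈·⌉ = 5248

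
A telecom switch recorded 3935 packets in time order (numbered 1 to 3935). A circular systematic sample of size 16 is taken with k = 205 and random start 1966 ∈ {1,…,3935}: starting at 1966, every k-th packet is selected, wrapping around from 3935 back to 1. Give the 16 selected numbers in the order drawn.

1966, 2171, 2376, 2581, 2786, 2991, 3196, 3401, 3606, 3811, 81, 286, 491, 696, 901, 1106

Selection 1: 1966
Selection 2: 1966 + 205 = 2171
Selection 3: 2171 + 205 = 2376
Selection 4: 2376 + 205 = 2581
Selection 5: 2581 + 205 = 2786
Selection 6: 2786 + 205 = 2991
Selection 7: 2991 + 205 = 3196
Selection 8: 3196 + 205 = 3401
Selection 9: 3401 + 205 = 3606
Selection 10: 3606 + 205 = 3811
Selection 11: 3811 + 205 = 4016 → 4016 − 3935 = 81
Selection 12: 81 + 205 = 286
Selection 13: 286 + 205 = 491
Selection 14: 491 + 205 = 696
Selection 15: 696 + 205 = 901
Selection 16: 901 + 205 = 1106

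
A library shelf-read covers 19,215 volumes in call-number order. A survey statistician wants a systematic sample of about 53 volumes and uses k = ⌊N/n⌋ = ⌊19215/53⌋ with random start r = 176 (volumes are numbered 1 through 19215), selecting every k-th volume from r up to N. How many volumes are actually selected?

k = ⌊19215/53⌋ = 362
Achieved size = ⌊(19215 − 176)/362⌋ + 1 = ⌊19039/362⌋ + 1 = 52 + 1 = 53
(last selection: 176 + 52×362 = 19000 ≤ 19215; next would be 19362 > 19215)

53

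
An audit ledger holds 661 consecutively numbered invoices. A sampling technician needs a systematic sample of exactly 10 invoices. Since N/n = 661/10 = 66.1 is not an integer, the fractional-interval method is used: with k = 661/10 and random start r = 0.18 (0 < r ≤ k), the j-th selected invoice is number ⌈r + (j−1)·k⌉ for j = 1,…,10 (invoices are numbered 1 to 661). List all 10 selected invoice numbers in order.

j=1: r + 0k = 0.18 → ⌈·⌉ = 1
j=2: r + 1k = 66.28 → ⌈·⌉ = 67
j=3: r + 2k = 132.38 → ⌈·⌉ = 133
j=4: r + 3k = 198.48 → ⌈·⌉ = 199
j=5: r + 4k = 264.58 → ⌈·⌉ = 265
j=6: r + 5k = 330.68 → ⌈·⌉ = 331
j=7: r + 6k = 396.78 → ⌈·⌉ = 397
j=8: r + 7k = 462.88 → ⌈·⌉ = 463
j=9: r + 8k = 528.98 → ⌈·⌉ = 529
j=10: r + 9k = 595.08 → ⌈·⌉ = 596

1, 67, 133, 199, 265, 331, 397, 463, 529, 596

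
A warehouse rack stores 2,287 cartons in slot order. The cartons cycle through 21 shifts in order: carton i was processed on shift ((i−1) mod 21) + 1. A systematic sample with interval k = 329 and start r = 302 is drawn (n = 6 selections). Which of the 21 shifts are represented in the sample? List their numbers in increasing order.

Consecutive selections differ by k = 329, so their shift numbers differ by 329 mod 21 = 14.
gcd(329, 21) = 7, so the sample visits 21/7 = 3 distinct residues mod 21.
Start 302 is shift 8; the shifts hit are 1, 8, 15.

1, 8, 15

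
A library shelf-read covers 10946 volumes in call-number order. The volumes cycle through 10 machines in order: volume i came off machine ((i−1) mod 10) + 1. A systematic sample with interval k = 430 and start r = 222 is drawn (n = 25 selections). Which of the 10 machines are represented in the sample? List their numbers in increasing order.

Consecutive selections differ by k = 430, so their machine numbers differ by 430 mod 10 = 0.
gcd(430, 10) = 10, so the sample visits 10/10 = 1 distinct residues mod 10.
Start 222 is machine 2; the machines hit are 2.

2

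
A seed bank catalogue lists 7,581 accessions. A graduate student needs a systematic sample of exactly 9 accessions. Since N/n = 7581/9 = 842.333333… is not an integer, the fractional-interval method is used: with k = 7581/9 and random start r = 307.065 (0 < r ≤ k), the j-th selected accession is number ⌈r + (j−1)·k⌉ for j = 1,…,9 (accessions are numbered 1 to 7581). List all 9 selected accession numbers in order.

j=1: r + 0k = 307.065 → ⌈·⌉ = 308
j=2: r + 1k = 1149.398333… → ⌈·⌉ = 1150
j=3: r + 2k = 1991.731666… → ⌈·⌉ = 1992
j=4: r + 3k = 2834.065 → ⌈·⌉ = 2835
j=5: r + 4k = 3676.398333… → ⌈·⌉ = 3677
j=6: r + 5k = 4518.731666… → ⌈·⌉ = 4519
j=7: r + 6k = 5361.065 → ⌈·⌉ = 5362
j=8: r + 7k = 6203.398333… → ⌈·⌉ = 6204
j=9: r + 8k = 7045.731666… → ⌈·⌉ = 7046

308, 1150, 1992, 2835, 3677, 4519, 5362, 6204, 7046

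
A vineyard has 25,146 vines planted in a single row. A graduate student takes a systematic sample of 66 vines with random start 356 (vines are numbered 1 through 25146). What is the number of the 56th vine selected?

k = 25146/66 = 381
56th selection = r + (56−1)·k = 356 + 55×381 = 356 + 20955 = 21311

21311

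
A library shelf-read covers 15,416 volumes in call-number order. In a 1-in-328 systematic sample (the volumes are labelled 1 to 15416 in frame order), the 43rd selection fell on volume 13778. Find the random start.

k = 328
r = 13778 − (43−1)×328 = 13778 − 13776 = 2

2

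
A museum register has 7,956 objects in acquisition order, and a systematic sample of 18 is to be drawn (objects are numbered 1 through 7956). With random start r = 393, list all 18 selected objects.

k = N/n = 7956/18 = 442
object 1: 393
object 2: 393 + 442 = 835
object 3: 835 + 442 = 1277
object 4: 1277 + 442 = 1719
object 5: 1719 + 442 = 2161
object 6: 2161 + 442 = 2603
object 7: 2603 + 442 = 3045
object 8: 3045 + 442 = 3487
object 9: 3487 + 442 = 3929
object 10: 3929 + 442 = 4371
object 11: 4371 + 442 = 4813
object 12: 4813 + 442 = 5255
object 13: 5255 + 442 = 5697
object 14: 5697 + 442 = 6139
object 15: 6139 + 442 = 6581
object 16: 6581 + 442 = 7023
object 17: 7023 + 442 = 7465
object 18: 7465 + 442 = 7907

393, 835, 1277, 1719, 2161, 2603, 3045, 3487, 3929, 4371, 4813, 5255, 5697, 6139, 6581, 7023, 7465, 7907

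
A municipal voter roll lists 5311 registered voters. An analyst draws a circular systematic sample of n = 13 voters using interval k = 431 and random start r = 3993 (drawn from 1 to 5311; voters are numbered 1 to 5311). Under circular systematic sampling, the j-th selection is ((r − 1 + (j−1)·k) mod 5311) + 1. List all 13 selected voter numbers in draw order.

3993, 4424, 4855, 5286, 406, 837, 1268, 1699, 2130, 2561, 2992, 3423, 3854

Selection 1: 3993
Selection 2: 3993 + 431 = 4424
Selection 3: 4424 + 431 = 4855
Selection 4: 4855 + 431 = 5286
Selection 5: 5286 + 431 = 5717 → 5717 − 5311 = 406
Selection 6: 406 + 431 = 837
Selection 7: 837 + 431 = 1268
Selection 8: 1268 + 431 = 1699
Selection 9: 1699 + 431 = 2130
Selection 10: 2130 + 431 = 2561
Selection 11: 2561 + 431 = 2992
Selection 12: 2992 + 431 = 3423
Selection 13: 3423 + 431 = 3854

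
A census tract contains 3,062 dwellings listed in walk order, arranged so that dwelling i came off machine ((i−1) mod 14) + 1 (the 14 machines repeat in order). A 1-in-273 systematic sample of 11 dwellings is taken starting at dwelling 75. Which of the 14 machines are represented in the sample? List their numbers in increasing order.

Consecutive selections differ by k = 273, so their machine numbers differ by 273 mod 14 = 7.
gcd(273, 14) = 7, so the sample visits 14/7 = 2 distinct residues mod 14.
Start 75 is machine 5; the machines hit are 5, 12.

5, 12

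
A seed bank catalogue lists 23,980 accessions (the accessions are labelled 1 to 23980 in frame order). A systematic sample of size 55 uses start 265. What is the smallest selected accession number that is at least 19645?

19885

k = 23980/55 = 436
Steps past start: ⌈(19645 − 265)/436⌉ = ⌈19380/436⌉ = 45
Selected accession: 265 + 45×436 = 19885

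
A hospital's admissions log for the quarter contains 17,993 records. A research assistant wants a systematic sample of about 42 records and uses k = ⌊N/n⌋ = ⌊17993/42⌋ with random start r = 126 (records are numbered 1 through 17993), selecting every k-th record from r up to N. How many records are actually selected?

42

k = ⌊17993/42⌋ = 428
Achieved size = ⌊(17993 − 126)/428⌋ + 1 = ⌊17867/428⌋ + 1 = 41 + 1 = 42
(last selection: 126 + 41×428 = 17674 ≤ 17993; next would be 18102 > 17993)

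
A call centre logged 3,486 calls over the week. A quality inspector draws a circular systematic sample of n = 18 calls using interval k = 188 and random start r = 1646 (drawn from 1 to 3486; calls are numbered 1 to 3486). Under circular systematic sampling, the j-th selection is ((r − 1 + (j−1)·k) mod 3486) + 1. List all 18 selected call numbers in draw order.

Selection 1: 1646
Selection 2: 1646 + 188 = 1834
Selection 3: 1834 + 188 = 2022
Selection 4: 2022 + 188 = 2210
Selection 5: 2210 + 188 = 2398
Selection 6: 2398 + 188 = 2586
Selection 7: 2586 + 188 = 2774
Selection 8: 2774 + 188 = 2962
Selection 9: 2962 + 188 = 3150
Selection 10: 3150 + 188 = 3338
Selection 11: 3338 + 188 = 3526 → 3526 − 3486 = 40
Selection 12: 40 + 188 = 228
Selection 13: 228 + 188 = 416
Selection 14: 416 + 188 = 604
Selection 15: 604 + 188 = 792
Selection 16: 792 + 188 = 980
Selection 17: 980 + 188 = 1168
Selection 18: 1168 + 188 = 1356

1646, 1834, 2022, 2210, 2398, 2586, 2774, 2962, 3150, 3338, 40, 228, 416, 604, 792, 980, 1168, 1356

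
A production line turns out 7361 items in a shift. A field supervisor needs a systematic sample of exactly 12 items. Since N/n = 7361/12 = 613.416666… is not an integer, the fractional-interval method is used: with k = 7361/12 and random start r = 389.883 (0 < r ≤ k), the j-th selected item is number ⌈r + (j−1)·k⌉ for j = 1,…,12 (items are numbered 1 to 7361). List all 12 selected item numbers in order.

390, 1004, 1617, 2231, 2844, 3457, 4071, 4684, 5298, 5911, 6525, 7138

j=1: r + 0k = 389.883 → ⌈·⌉ = 390
j=2: r + 1k = 1003.299666… → ⌈·⌉ = 1004
j=3: r + 2k = 1616.716333… → ⌈·⌉ = 1617
j=4: r + 3k = 2230.133 → ⌈·⌉ = 2231
j=5: r + 4k = 2843.549666… → ⌈·⌉ = 2844
j=6: r + 5k = 3456.966333… → ⌈·⌉ = 3457
j=7: r + 6k = 4070.383 → ⌈·⌉ = 4071
j=8: r + 7k = 4683.799666… → ⌈·⌉ = 4684
j=9: r + 8k = 5297.216333… → ⌈·⌉ = 5298
j=10: r + 9k = 5910.633 → ⌈·⌉ = 5911
j=11: r + 10k = 6524.049666… → ⌈·⌉ = 6525
j=12: r + 11k = 7137.466333… → ⌈·⌉ = 7138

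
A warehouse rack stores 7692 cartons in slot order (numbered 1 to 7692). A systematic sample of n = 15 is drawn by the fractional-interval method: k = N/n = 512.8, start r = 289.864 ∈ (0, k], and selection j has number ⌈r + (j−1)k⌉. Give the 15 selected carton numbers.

j=1: r + 0k = 289.864 → ⌈·⌉ = 290
j=2: r + 1k = 802.664 → ⌈·⌉ = 803
j=3: r + 2k = 1315.464 → ⌈·⌉ = 1316
j=4: r + 3k = 1828.264 → ⌈·⌉ = 1829
j=5: r + 4k = 2341.064 → ⌈·⌉ = 2342
j=6: r + 5k = 2853.864 → ⌈·⌉ = 2854
j=7: r + 6k = 3366.664 → ⌈·⌉ = 3367
j=8: r + 7k = 3879.464 → ⌈·⌉ = 3880
j=9: r + 8k = 4392.264 → ⌈·⌉ = 4393
j=10: r + 9k = 4905.064 → ⌈·⌉ = 4906
j=11: r + 10k = 5417.864 → ⌈·⌉ = 5418
j=12: r + 11k = 5930.664 → ⌈·⌉ = 5931
j=13: r + 12k = 6443.464 → ⌈·⌉ = 6444
j=14: r + 13k = 6956.264 → ⌈·⌉ = 6957
j=15: r + 14k = 7469.064 → ⌈·⌉ = 7470

290, 803, 1316, 1829, 2342, 2854, 3367, 3880, 4393, 4906, 5418, 5931, 6444, 6957, 7470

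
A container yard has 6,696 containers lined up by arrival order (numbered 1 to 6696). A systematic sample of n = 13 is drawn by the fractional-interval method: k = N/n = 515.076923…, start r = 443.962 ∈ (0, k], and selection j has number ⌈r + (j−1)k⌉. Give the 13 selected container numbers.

j=1: r + 0k = 443.962 → ⌈·⌉ = 444
j=2: r + 1k = 959.038923… → ⌈·⌉ = 960
j=3: r + 2k = 1474.115846… → ⌈·⌉ = 1475
j=4: r + 3k = 1989.192769… → ⌈·⌉ = 1990
j=5: r + 4k = 2504.269692… → ⌈·⌉ = 2505
j=6: r + 5k = 3019.346615… → ⌈·⌉ = 3020
j=7: r + 6k = 3534.423538… → ⌈·⌉ = 3535
j=8: r + 7k = 4049.500461… → ⌈·⌉ = 4050
j=9: r + 8k = 4564.577384… → ⌈·⌉ = 4565
j=10: r + 9k = 5079.654307… → ⌈·⌉ = 5080
j=11: r + 10k = 5594.731230… → ⌈·⌉ = 5595
j=12: r + 11k = 6109.808153… → ⌈·⌉ = 6110
j=13: r + 12k = 6624.885076… → ⌈·⌉ = 6625

444, 960, 1475, 1990, 2505, 3020, 3535, 4050, 4565, 5080, 5595, 6110, 6625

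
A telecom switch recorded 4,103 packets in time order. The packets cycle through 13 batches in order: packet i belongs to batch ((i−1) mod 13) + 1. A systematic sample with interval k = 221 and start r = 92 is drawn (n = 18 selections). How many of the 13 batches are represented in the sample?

Consecutive selections differ by k = 221, so their batch numbers differ by 221 mod 13 = 0.
gcd(221, 13) = 13, so the sample visits 13/13 = 1 distinct residues mod 13.
Start 92 is batch 1; the batches hit are 1.

1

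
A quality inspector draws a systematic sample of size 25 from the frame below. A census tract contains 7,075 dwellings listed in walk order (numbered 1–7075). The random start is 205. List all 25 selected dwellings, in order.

k = N/n = 7075/25 = 283
dwelling 1: 205
dwelling 2: 205 + 283 = 488
dwelling 3: 488 + 283 = 771
dwelling 4: 771 + 283 = 1054
dwelling 5: 1054 + 283 = 1337
dwelling 6: 1337 + 283 = 1620
dwelling 7: 1620 + 283 = 1903
dwelling 8: 1903 + 283 = 2186
dwelling 9: 2186 + 283 = 2469
dwelling 10: 2469 + 283 = 2752
dwelling 11: 2752 + 283 = 3035
dwelling 12: 3035 + 283 = 3318
dwelling 13: 3318 + 283 = 3601
dwelling 14: 3601 + 283 = 3884
dwelling 15: 3884 + 283 = 4167
dwelling 16: 4167 + 283 = 4450
dwelling 17: 4450 + 283 = 4733
dwelling 18: 4733 + 283 = 5016
dwelling 19: 5016 + 283 = 5299
dwelling 20: 5299 + 283 = 5582
dwelling 21: 5582 + 283 = 5865
dwelling 22: 5865 + 283 = 6148
dwelling 23: 6148 + 283 = 6431
dwelling 24: 6431 + 283 = 6714
dwelling 25: 6714 + 283 = 6997

205, 488, 771, 1054, 1337, 1620, 1903, 2186, 2469, 2752, 3035, 3318, 3601, 3884, 4167, 4450, 4733, 5016, 5299, 5582, 5865, 6148, 6431, 6714, 6997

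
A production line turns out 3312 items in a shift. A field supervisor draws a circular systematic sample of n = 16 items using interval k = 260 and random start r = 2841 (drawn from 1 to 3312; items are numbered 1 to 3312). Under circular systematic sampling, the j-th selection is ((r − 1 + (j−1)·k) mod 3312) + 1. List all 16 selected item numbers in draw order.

Selection 1: 2841
Selection 2: 2841 + 260 = 3101
Selection 3: 3101 + 260 = 3361 → 3361 − 3312 = 49
Selection 4: 49 + 260 = 309
Selection 5: 309 + 260 = 569
Selection 6: 569 + 260 = 829
Selection 7: 829 + 260 = 1089
Selection 8: 1089 + 260 = 1349
Selection 9: 1349 + 260 = 1609
Selection 10: 1609 + 260 = 1869
Selection 11: 1869 + 260 = 2129
Selection 12: 2129 + 260 = 2389
Selection 13: 2389 + 260 = 2649
Selection 14: 2649 + 260 = 2909
Selection 15: 2909 + 260 = 3169
Selection 16: 3169 + 260 = 3429 → 3429 − 3312 = 117

2841, 3101, 49, 309, 569, 829, 1089, 1349, 1609, 1869, 2129, 2389, 2649, 2909, 3169, 117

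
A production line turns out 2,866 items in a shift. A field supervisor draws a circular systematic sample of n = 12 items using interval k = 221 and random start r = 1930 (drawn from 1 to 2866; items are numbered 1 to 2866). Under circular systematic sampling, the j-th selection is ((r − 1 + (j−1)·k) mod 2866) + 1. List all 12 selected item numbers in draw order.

1930, 2151, 2372, 2593, 2814, 169, 390, 611, 832, 1053, 1274, 1495

Selection 1: 1930
Selection 2: 1930 + 221 = 2151
Selection 3: 2151 + 221 = 2372
Selection 4: 2372 + 221 = 2593
Selection 5: 2593 + 221 = 2814
Selection 6: 2814 + 221 = 3035 → 3035 − 2866 = 169
Selection 7: 169 + 221 = 390
Selection 8: 390 + 221 = 611
Selection 9: 611 + 221 = 832
Selection 10: 832 + 221 = 1053
Selection 11: 1053 + 221 = 1274
Selection 12: 1274 + 221 = 1495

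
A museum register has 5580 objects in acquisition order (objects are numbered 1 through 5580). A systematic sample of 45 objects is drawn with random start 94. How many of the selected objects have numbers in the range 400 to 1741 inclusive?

11

k = 5580/45 = 124
First selection ≥ 400: 94 + ⌈(400−94)/124⌉·124 = 94 + 3×124 = 466
Last selection ≤ 1741: 94 + ⌊(1741−94)/124⌋·124 = 94 + 13×124 = 1706
Count = 13 − 3 + 1 = 11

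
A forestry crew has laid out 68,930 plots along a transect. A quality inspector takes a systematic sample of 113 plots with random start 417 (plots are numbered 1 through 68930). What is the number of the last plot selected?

68737

k = 68930/113 = 610
113th selection = r + (113−1)·k = 417 + 112×610 = 417 + 68320 = 68737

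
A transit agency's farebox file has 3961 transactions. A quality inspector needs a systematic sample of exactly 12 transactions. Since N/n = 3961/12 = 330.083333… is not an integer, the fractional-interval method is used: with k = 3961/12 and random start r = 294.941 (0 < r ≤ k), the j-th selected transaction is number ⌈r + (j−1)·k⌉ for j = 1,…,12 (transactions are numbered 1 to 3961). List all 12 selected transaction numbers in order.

j=1: r + 0k = 294.941 → ⌈·⌉ = 295
j=2: r + 1k = 625.024333… → ⌈·⌉ = 626
j=3: r + 2k = 955.107666… → ⌈·⌉ = 956
j=4: r + 3k = 1285.191 → ⌈·⌉ = 1286
j=5: r + 4k = 1615.274333… → ⌈·⌉ = 1616
j=6: r + 5k = 1945.357666… → ⌈·⌉ = 1946
j=7: r + 6k = 2275.441 → ⌈·⌉ = 2276
j=8: r + 7k = 2605.524333… → ⌈·⌉ = 2606
j=9: r + 8k = 2935.607666… → ⌈·⌉ = 2936
j=10: r + 9k = 3265.691 → ⌈·⌉ = 3266
j=11: r + 10k = 3595.774333… → ⌈·⌉ = 3596
j=12: r + 11k = 3925.857666… → ⌈·⌉ = 3926

295, 626, 956, 1286, 1616, 1946, 2276, 2606, 2936, 3266, 3596, 3926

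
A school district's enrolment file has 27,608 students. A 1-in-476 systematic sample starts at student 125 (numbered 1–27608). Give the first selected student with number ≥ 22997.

23449

k = 476
Steps past start: ⌈(22997 − 125)/476⌉ = ⌈22872/476⌉ = 49
Selected student: 125 + 49×476 = 23449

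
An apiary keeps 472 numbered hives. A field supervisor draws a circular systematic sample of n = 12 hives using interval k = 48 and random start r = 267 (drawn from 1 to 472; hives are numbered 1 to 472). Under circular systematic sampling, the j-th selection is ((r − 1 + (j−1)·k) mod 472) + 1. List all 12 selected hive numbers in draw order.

Selection 1: 267
Selection 2: 267 + 48 = 315
Selection 3: 315 + 48 = 363
Selection 4: 363 + 48 = 411
Selection 5: 411 + 48 = 459
Selection 6: 459 + 48 = 507 → 507 − 472 = 35
Selection 7: 35 + 48 = 83
Selection 8: 83 + 48 = 131
Selection 9: 131 + 48 = 179
Selection 10: 179 + 48 = 227
Selection 11: 227 + 48 = 275
Selection 12: 275 + 48 = 323

267, 315, 363, 411, 459, 35, 83, 131, 179, 227, 275, 323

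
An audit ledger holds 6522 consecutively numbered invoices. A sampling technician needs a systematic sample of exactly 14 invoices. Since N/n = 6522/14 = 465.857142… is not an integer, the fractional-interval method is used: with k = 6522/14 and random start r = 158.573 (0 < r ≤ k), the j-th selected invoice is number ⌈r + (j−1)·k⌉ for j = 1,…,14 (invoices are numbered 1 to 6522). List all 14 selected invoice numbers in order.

j=1: r + 0k = 158.573 → ⌈·⌉ = 159
j=2: r + 1k = 624.430142… → ⌈·⌉ = 625
j=3: r + 2k = 1090.287285… → ⌈·⌉ = 1091
j=4: r + 3k = 1556.144428… → ⌈·⌉ = 1557
j=5: r + 4k = 2022.001571… → ⌈·⌉ = 2023
j=6: r + 5k = 2487.858714… → ⌈·⌉ = 2488
j=7: r + 6k = 2953.715857… → ⌈·⌉ = 2954
j=8: r + 7k = 3419.573 → ⌈·⌉ = 3420
j=9: r + 8k = 3885.430142… → ⌈·⌉ = 3886
j=10: r + 9k = 4351.287285… → ⌈·⌉ = 4352
j=11: r + 10k = 4817.144428… → ⌈·⌉ = 4818
j=12: r + 11k = 5283.001571… → ⌈·⌉ = 5284
j=13: r + 12k = 5748.858714… → ⌈·⌉ = 5749
j=14: r + 13k = 6214.715857… → ⌈·⌉ = 6215

159, 625, 1091, 1557, 2023, 2488, 2954, 3420, 3886, 4352, 4818, 5284, 5749, 6215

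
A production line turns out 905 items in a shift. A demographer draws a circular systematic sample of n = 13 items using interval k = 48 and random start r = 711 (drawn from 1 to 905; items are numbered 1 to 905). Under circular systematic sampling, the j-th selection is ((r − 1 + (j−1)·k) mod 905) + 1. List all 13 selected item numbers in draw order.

711, 759, 807, 855, 903, 46, 94, 142, 190, 238, 286, 334, 382

Selection 1: 711
Selection 2: 711 + 48 = 759
Selection 3: 759 + 48 = 807
Selection 4: 807 + 48 = 855
Selection 5: 855 + 48 = 903
Selection 6: 903 + 48 = 951 → 951 − 905 = 46
Selection 7: 46 + 48 = 94
Selection 8: 94 + 48 = 142
Selection 9: 142 + 48 = 190
Selection 10: 190 + 48 = 238
Selection 11: 238 + 48 = 286
Selection 12: 286 + 48 = 334
Selection 13: 334 + 48 = 382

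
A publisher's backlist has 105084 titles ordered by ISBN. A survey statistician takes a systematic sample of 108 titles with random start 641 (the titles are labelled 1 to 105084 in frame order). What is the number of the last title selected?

k = 105084/108 = 973
108th selection = r + (108−1)·k = 641 + 107×973 = 641 + 104111 = 104752

104752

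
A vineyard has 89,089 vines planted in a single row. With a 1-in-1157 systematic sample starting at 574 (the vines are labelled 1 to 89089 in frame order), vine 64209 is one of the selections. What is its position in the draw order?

56

k = 1157
position = (64209 − 574)/1157 + 1 = 63635/1157 + 1 = 55 + 1 = 56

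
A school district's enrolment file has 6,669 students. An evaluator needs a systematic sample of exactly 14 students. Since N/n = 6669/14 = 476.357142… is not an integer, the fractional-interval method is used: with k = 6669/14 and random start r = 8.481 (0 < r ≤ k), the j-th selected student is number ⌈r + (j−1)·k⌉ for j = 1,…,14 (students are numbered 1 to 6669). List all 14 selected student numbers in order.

j=1: r + 0k = 8.481 → ⌈·⌉ = 9
j=2: r + 1k = 484.838142… → ⌈·⌉ = 485
j=3: r + 2k = 961.195285… → ⌈·⌉ = 962
j=4: r + 3k = 1437.552428… → ⌈·⌉ = 1438
j=5: r + 4k = 1913.909571… → ⌈·⌉ = 1914
j=6: r + 5k = 2390.266714… → ⌈·⌉ = 2391
j=7: r + 6k = 2866.623857… → ⌈·⌉ = 2867
j=8: r + 7k = 3342.981 → ⌈·⌉ = 3343
j=9: r + 8k = 3819.338142… → ⌈·⌉ = 3820
j=10: r + 9k = 4295.695285… → ⌈·⌉ = 4296
j=11: r + 10k = 4772.052428… → ⌈·⌉ = 4773
j=12: r + 11k = 5248.409571… → ⌈·⌉ = 5249
j=13: r + 12k = 5724.766714… → ⌈·⌉ = 5725
j=14: r + 13k = 6201.123857… → ⌈·⌉ = 6202

9, 485, 962, 1438, 1914, 2391, 2867, 3343, 3820, 4296, 4773, 5249, 5725, 6202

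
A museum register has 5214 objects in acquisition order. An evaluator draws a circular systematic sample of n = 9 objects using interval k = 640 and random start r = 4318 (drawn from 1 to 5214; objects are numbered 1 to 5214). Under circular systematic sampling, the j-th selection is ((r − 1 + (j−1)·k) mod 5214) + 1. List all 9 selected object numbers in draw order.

Selection 1: 4318
Selection 2: 4318 + 640 = 4958
Selection 3: 4958 + 640 = 5598 → 5598 − 5214 = 384
Selection 4: 384 + 640 = 1024
Selection 5: 1024 + 640 = 1664
Selection 6: 1664 + 640 = 2304
Selection 7: 2304 + 640 = 2944
Selection 8: 2944 + 640 = 3584
Selection 9: 3584 + 640 = 4224

4318, 4958, 384, 1024, 1664, 2304, 2944, 3584, 4224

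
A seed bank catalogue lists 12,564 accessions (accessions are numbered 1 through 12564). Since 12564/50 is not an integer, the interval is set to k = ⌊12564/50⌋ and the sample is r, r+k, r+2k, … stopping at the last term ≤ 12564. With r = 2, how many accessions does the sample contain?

k = ⌊12564/50⌋ = 251
Achieved size = ⌊(12564 − 2)/251⌋ + 1 = ⌊12562/251⌋ + 1 = 50 + 1 = 51
(last selection: 2 + 50×251 = 12552 ≤ 12564; next would be 12803 > 12564)

51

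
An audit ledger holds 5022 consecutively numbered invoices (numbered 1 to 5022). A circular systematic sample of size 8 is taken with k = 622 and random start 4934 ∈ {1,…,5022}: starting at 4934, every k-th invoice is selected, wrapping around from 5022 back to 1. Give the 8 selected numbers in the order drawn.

Selection 1: 4934
Selection 2: 4934 + 622 = 5556 → 5556 − 5022 = 534
Selection 3: 534 + 622 = 1156
Selection 4: 1156 + 622 = 1778
Selection 5: 1778 + 622 = 2400
Selection 6: 2400 + 622 = 3022
Selection 7: 3022 + 622 = 3644
Selection 8: 3644 + 622 = 4266

4934, 534, 1156, 1778, 2400, 3022, 3644, 4266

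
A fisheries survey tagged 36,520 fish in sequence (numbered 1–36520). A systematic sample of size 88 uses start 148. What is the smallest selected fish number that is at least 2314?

k = 36520/88 = 415
Steps past start: ⌈(2314 − 148)/415⌉ = ⌈2166/415⌉ = 6
Selected fish: 148 + 6×415 = 2638

2638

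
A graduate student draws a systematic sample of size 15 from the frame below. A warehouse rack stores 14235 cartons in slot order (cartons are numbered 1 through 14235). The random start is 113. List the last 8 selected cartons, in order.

6756, 7705, 8654, 9603, 10552, 11501, 12450, 13399

k = N/n = 14235/15 = 949
8th selection = 113 + 7×949 = 6756
9th: 6756 + 949 = 7705
10th: 7705 + 949 = 8654
11th: 8654 + 949 = 9603
12th: 9603 + 949 = 10552
13th: 10552 + 949 = 11501
14th: 11501 + 949 = 12450
15th: 12450 + 949 = 13399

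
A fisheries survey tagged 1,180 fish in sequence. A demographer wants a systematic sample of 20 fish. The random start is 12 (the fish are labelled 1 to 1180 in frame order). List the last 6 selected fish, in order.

838, 897, 956, 1015, 1074, 1133

k = N/n = 1180/20 = 59
15th selection = 12 + 14×59 = 838
16th: 838 + 59 = 897
17th: 897 + 59 = 956
18th: 956 + 59 = 1015
19th: 1015 + 59 = 1074
20th: 1074 + 59 = 1133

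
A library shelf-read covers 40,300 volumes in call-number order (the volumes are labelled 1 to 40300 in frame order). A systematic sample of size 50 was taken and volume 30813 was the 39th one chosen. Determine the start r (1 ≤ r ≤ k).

k = 40300/50 = 806
r = 30813 − (39−1)×806 = 30813 − 30628 = 185

185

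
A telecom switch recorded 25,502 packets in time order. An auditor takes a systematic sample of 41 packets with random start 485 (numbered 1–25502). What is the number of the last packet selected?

k = 25502/41 = 622
41st selection = r + (41−1)·k = 485 + 40×622 = 485 + 24880 = 25365

25365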